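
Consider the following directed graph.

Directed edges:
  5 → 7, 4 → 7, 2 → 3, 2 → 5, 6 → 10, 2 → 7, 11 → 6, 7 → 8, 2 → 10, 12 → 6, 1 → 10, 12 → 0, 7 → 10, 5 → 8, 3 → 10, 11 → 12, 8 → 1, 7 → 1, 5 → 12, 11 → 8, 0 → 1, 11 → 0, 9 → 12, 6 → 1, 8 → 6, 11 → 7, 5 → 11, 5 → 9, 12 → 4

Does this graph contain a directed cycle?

DFS with white/gray/black marking, starting from 8:
8 gray
  1 gray
    10 gray
    10 black
  1 black
  6 gray
    6→1: 1 black — skip
    6→10: 10 black — skip
  6 black
8 black
0 gray
  0→1: 1 black — skip
0 black
2 gray
  2→10: 10 black — skip
  7 gray
    7→1: 1 black — skip
    7→10: 10 black — skip
    7→8: 8 black — skip
  7 black
  5 gray
    11 gray
      11→0: 0 black — skip
      11→6: 6 black — skip
      11→8: 8 black — skip
      12 gray
        12→6: 6 black — skip
        4 gray
          4→7: 7 black — skip
        4 black
        12→0: 0 black — skip
      12 black
      11→7: 7 black — skip
    11 black
    5→12: 12 black — skip
    5→7: 7 black — skip
    5→8: 8 black — skip
    9 gray
      9→12: 12 black — skip
    9 black
  5 black
  3 gray
    3→10: 10 black — skip
  3 black
2 black
Every edge goes to a white or black vertex — no back edge, so the graph is acyclic.

No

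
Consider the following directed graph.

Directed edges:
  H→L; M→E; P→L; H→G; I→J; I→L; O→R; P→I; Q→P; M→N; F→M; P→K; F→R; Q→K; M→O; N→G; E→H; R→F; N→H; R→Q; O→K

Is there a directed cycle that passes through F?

F is on a cycle iff F can reach itself via ≥1 edge.
F → R → F — yes.

Yes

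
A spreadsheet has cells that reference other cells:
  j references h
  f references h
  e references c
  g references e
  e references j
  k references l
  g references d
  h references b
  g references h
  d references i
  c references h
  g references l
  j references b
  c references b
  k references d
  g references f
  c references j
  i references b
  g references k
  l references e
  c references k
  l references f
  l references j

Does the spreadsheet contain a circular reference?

DFS with white/gray/black marking, starting from h:
h gray
  b gray
  b black
h black
c gray
  j gray
    j→h: h black — skip
    j→b: b black — skip
  j black
  c→b: b black — skip
  k gray
    l gray
      e gray
        e→j: j black — skip
        e→c: c is gray → back edge
Back edge found, so a cycle exists: c → k → l → e → c.

Yes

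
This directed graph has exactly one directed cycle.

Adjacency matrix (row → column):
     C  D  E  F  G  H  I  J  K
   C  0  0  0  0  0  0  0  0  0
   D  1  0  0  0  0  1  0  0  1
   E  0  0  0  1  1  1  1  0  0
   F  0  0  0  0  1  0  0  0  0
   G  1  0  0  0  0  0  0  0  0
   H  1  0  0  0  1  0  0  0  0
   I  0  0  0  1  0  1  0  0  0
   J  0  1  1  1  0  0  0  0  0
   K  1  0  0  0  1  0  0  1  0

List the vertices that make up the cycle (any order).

D, J, K

DFS with gray/black marking from J:
J gray
  F gray
    G gray
      C gray
      C black
    G black
  F black
  D gray
    K gray
      K→J: J is gray → back edge
Back edge closes the cycle J → D → K → J; its vertices are {D, J, K}.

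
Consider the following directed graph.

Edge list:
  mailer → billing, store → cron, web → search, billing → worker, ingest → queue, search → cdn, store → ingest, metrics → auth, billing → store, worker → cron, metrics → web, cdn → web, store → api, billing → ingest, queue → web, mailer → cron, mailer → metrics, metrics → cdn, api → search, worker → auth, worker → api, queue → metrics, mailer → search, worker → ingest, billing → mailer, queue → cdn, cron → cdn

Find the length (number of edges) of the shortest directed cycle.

2

For each vertex v, BFS finds the shortest path from v back to v.
The shortest such closed walk is billing → mailer → billing, length 2.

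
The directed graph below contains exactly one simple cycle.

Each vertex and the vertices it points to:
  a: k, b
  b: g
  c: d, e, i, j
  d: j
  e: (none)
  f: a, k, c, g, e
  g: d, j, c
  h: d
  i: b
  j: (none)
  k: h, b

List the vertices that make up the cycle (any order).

b, c, g, i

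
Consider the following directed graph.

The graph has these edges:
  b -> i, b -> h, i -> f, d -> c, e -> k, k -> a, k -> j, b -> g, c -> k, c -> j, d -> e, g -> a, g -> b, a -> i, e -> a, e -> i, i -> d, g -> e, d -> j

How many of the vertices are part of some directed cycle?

8

A vertex is on a directed cycle iff it belongs to a strongly connected component of size ≥ 2 (or has a self-loop).
The vertices on cycles are {a, b, c, d, e, g, i, k} — 8 in total.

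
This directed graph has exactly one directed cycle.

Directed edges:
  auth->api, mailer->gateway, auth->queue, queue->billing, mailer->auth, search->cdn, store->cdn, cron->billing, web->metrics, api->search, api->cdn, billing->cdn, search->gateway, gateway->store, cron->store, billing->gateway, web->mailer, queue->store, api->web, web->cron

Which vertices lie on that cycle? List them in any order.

api, web, auth, mailer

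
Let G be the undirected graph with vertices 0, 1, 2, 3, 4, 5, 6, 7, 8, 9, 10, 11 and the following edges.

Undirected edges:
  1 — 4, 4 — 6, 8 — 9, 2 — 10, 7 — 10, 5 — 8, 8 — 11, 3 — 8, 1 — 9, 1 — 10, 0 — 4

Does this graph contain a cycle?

No

DFS, tracking each vertex's parent; an edge to a visited non-parent vertex closes a cycle.
Start from 6:
visit 6 (parent –)
  visit 4 (parent 6)
    4–6: parent, skip
    visit 0 (parent 4)
      0–4: parent, skip
    visit 1 (parent 4)
      1–4: parent, skip
      visit 9 (parent 1)
        9–1: parent, skip
        visit 8 (parent 9)
          visit 5 (parent 8)
            5–8: parent, skip
          8–9: parent, skip
          visit 11 (parent 8)
            11–8: parent, skip
          visit 3 (parent 8)
            3–8: parent, skip
      visit 10 (parent 1)
        10–1: parent, skip
        visit 7 (parent 10)
          7–10: parent, skip
        visit 2 (parent 10)
          2–10: parent, skip
No non-parent visited neighbor found — the graph is a forest.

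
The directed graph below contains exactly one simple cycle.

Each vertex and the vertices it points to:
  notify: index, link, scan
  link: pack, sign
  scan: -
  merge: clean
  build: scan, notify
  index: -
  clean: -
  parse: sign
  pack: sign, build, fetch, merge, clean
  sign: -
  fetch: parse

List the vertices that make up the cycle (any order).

DFS with gray/black marking from build:
build gray
  scan gray
  scan black
  notify gray
    index gray
    index black
    link gray
      pack gray
        sign gray
        sign black
        pack→build: build is gray → back edge
Back edge closes the cycle build → notify → link → pack → build; its vertices are {link, pack, build, notify}.

link, pack, build, notify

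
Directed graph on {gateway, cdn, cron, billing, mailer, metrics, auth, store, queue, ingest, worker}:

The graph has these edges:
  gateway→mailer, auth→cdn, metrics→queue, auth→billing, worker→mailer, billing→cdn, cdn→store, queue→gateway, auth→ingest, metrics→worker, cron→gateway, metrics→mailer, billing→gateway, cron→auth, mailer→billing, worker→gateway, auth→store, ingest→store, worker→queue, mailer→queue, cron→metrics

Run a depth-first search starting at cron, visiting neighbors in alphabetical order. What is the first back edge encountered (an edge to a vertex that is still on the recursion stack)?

mailer->billing

DFS from cron (visiting neighbors in alphabetical order); mark gray on enter, black on exit:
cron gray
  auth gray
    billing gray
      cdn gray
        store gray
        store black
      cdn black
      gateway gray
        mailer gray
          mailer→billing: billing is gray → back edge
First back edge: mailer → billing.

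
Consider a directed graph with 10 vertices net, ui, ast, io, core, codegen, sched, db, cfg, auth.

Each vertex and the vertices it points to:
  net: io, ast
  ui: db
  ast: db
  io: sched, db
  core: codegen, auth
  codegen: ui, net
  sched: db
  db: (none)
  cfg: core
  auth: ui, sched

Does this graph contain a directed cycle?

DFS with white/gray/black marking, starting from ui:
ui gray
  db gray
  db black
ui black
net gray
  io gray
    sched gray
      sched→db: db black — skip
    sched black
    io→db: db black — skip
  io black
  ast gray
    ast→db: db black — skip
  ast black
net black
core gray
  codegen gray
    codegen→ui: ui black — skip
    codegen→net: net black — skip
  codegen black
  auth gray
    auth→ui: ui black — skip
    auth→sched: sched black — skip
  auth black
core black
cfg gray
  cfg→core: core black — skip
cfg black
Every edge goes to a white or black vertex — no back edge, so the graph is acyclic.

No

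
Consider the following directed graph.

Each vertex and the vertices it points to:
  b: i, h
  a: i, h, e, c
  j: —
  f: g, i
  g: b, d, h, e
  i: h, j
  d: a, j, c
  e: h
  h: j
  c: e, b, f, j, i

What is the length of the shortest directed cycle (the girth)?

4

For each vertex v, BFS finds the shortest path from v back to v.
The shortest such closed walk is g → d → c → f → g, length 4.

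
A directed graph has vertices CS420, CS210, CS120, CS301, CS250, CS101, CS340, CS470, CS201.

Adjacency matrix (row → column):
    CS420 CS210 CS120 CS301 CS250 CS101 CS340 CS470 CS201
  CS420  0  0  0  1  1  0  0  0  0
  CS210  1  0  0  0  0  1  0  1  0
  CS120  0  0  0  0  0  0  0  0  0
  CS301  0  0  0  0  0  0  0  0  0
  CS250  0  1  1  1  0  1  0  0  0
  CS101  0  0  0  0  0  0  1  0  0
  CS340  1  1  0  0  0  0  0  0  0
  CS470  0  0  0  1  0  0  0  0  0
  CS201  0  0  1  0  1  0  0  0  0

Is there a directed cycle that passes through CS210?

Yes

CS210 is on a cycle iff CS210 can reach itself via ≥1 edge.
CS210 → CS101 → CS340 → CS210 — yes.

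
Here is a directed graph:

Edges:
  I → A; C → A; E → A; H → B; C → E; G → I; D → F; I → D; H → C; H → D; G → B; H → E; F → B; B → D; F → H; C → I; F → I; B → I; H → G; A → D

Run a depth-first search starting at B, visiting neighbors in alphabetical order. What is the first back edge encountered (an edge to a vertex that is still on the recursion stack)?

DFS from B (visiting neighbors in alphabetical order); mark gray on enter, black on exit:
B gray
  D gray
    F gray
      F→B: B is gray → back edge
First back edge: F → B.

F→B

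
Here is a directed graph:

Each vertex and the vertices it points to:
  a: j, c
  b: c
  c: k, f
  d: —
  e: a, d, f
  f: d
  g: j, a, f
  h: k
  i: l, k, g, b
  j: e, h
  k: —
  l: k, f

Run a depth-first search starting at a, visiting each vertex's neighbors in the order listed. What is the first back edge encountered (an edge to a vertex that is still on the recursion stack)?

DFS from a (visiting each vertex's neighbors in the order listed); mark gray on enter, black on exit:
a gray
  j gray
    e gray
      e→a: a is gray → back edge
First back edge: e → a.

e→a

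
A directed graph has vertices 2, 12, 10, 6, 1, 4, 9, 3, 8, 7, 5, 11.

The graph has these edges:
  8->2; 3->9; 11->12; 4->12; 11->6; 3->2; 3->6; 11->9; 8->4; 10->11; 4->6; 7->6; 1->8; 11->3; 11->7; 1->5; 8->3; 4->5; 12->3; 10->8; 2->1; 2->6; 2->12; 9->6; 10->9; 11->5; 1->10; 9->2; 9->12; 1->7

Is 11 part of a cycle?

Yes

11 is on a cycle iff 11 can reach itself via ≥1 edge.
11 → 9 → 2 → 1 → 10 → 11 — yes.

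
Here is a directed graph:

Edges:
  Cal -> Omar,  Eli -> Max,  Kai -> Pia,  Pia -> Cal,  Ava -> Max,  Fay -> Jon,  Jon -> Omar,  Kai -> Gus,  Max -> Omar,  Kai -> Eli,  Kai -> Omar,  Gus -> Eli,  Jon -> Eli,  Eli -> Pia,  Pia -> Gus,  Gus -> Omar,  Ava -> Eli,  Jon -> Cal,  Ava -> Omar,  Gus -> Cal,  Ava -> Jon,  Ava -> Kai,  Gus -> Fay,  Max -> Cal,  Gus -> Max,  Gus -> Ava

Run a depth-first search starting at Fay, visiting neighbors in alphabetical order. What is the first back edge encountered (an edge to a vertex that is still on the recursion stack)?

Ava->Eli

DFS from Fay (visiting neighbors in alphabetical order); mark gray on enter, black on exit:
Fay gray
  Jon gray
    Cal gray
      Omar gray
      Omar black
    Cal black
    Eli gray
      Max gray
        Max→Cal: Cal black — skip
        Max→Omar: Omar black — skip
      Max black
      Pia gray
        Pia→Cal: Cal black — skip
        Gus gray
          Ava gray
            Ava→Eli: Eli is gray → back edge
First back edge: Ava → Eli.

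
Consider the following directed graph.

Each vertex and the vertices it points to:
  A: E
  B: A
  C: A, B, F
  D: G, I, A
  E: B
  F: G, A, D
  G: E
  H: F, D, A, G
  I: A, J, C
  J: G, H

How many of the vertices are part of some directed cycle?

9

A vertex is on a directed cycle iff it belongs to a strongly connected component of size ≥ 2 (or has a self-loop).
The vertices on cycles are {A, B, C, D, E, F, H, I, J} — 9 in total.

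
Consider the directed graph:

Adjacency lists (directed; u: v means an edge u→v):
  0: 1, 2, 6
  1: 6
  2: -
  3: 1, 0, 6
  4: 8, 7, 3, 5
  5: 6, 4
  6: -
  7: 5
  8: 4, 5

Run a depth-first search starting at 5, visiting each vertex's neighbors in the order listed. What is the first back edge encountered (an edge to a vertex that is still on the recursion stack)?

8->4

DFS from 5 (visiting each vertex's neighbors in the order listed); mark gray on enter, black on exit:
5 gray
  6 gray
  6 black
  4 gray
    8 gray
      8→4: 4 is gray → back edge
First back edge: 8 → 4.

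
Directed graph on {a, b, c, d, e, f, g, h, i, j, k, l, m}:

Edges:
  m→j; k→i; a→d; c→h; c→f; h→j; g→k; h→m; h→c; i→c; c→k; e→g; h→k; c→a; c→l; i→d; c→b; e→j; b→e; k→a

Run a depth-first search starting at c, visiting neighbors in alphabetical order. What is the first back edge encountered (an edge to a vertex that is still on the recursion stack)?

i->c

DFS from c (visiting neighbors in alphabetical order); mark gray on enter, black on exit:
c gray
  a gray
    d gray
    d black
  a black
  b gray
    e gray
      g gray
        k gray
          k→a: a black — skip
          i gray
            i→c: c is gray → back edge
First back edge: i → c.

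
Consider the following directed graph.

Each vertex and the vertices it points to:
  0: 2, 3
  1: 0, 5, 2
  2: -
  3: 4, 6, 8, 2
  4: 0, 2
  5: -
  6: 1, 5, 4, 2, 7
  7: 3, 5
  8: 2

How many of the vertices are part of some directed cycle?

6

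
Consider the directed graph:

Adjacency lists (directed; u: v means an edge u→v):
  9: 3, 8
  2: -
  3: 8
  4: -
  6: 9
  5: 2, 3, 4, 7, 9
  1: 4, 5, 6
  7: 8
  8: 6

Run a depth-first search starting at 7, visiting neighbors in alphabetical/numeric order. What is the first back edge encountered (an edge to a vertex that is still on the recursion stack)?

DFS from 7 (visiting neighbors in alphabetical/numeric order); mark gray on enter, black on exit:
7 gray
  8 gray
    6 gray
      9 gray
        3 gray
          3→8: 8 is gray → back edge
First back edge: 3 → 8.

3->8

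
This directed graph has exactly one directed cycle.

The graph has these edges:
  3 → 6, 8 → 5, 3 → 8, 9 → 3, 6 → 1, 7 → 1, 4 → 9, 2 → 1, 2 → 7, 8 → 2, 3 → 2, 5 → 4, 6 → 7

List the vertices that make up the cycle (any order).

3, 4, 5, 8, 9

DFS with gray/black marking from 3:
3 gray
  8 gray
    2 gray
      1 gray
      1 black
      7 gray
        7→1: 1 black — skip
      7 black
    2 black
    5 gray
      4 gray
        9 gray
          9→3: 3 is gray → back edge
Back edge closes the cycle 3 → 8 → 5 → 4 → 9 → 3; its vertices are {3, 4, 5, 8, 9}.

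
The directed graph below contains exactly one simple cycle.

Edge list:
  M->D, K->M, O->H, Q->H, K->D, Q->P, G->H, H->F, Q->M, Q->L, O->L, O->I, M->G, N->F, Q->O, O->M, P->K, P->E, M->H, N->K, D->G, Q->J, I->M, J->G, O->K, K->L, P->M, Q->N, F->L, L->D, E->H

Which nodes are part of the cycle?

DFS with gray/black marking from F:
F gray
  L gray
    D gray
      G gray
        H gray
          H→F: F is gray → back edge
Back edge closes the cycle F → L → D → G → H → F; its vertices are {D, F, G, H, L}.

D, F, G, H, L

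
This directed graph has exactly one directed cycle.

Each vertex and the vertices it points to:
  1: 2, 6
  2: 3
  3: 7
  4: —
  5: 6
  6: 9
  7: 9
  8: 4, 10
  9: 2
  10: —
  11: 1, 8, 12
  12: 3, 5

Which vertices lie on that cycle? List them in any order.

2, 3, 7, 9

DFS with gray/black marking from 2:
2 gray
  3 gray
    7 gray
      9 gray
        9→2: 2 is gray → back edge
Back edge closes the cycle 2 → 3 → 7 → 9 → 2; its vertices are {2, 3, 7, 9}.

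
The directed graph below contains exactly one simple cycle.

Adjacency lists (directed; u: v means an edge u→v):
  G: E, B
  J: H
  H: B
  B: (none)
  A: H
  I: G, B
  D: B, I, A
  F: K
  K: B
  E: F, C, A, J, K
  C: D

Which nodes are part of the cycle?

DFS with gray/black marking from E:
E gray
  F gray
    K gray
      B gray
      B black
    K black
  F black
  C gray
    D gray
      D→B: B black — skip
      I gray
        G gray
          G→E: E is gray → back edge
Back edge closes the cycle E → C → D → I → G → E; its vertices are {C, D, E, G, I}.

C, D, E, G, I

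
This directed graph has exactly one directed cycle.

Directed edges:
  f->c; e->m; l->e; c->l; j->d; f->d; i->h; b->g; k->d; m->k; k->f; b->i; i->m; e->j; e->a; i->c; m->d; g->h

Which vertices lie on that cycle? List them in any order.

DFS with gray/black marking from c:
c gray
  l gray
    e gray
      a gray
      a black
      j gray
        d gray
        d black
      j black
      m gray
        m→d: d black — skip
        k gray
          k→d: d black — skip
          f gray
            f→d: d black — skip
            f→c: c is gray → back edge
Back edge closes the cycle c → l → e → m → k → f → c; its vertices are {c, e, f, k, l, m}.

c, e, f, k, l, m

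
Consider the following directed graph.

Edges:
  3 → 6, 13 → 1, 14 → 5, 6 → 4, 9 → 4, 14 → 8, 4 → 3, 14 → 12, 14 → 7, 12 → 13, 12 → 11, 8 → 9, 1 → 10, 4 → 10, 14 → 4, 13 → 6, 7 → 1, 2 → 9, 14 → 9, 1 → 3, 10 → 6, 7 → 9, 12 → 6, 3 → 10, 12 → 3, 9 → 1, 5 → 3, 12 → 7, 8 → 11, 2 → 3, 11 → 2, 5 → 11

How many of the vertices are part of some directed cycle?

A vertex is on a directed cycle iff it belongs to a strongly connected component of size ≥ 2 (or has a self-loop).
The vertices on cycles are {3, 4, 6, 10} — 4 in total.

4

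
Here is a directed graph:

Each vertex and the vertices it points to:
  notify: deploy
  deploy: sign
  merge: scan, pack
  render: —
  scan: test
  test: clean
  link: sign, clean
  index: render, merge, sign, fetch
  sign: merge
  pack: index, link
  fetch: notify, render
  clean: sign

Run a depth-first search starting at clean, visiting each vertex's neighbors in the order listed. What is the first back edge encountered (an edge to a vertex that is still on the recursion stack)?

DFS from clean (visiting each vertex's neighbors in the order listed); mark gray on enter, black on exit:
clean gray
  sign gray
    merge gray
      scan gray
        test gray
          test→clean: clean is gray → back edge
First back edge: test → clean.

test→clean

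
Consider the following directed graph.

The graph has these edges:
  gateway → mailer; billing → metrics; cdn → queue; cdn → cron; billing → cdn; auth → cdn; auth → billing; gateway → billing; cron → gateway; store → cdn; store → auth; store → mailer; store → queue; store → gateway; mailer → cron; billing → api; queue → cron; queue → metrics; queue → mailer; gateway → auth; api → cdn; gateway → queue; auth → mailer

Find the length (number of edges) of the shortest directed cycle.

3

For each vertex v, BFS finds the shortest path from v back to v.
The shortest such closed walk is gateway → queue → cron → gateway, length 3.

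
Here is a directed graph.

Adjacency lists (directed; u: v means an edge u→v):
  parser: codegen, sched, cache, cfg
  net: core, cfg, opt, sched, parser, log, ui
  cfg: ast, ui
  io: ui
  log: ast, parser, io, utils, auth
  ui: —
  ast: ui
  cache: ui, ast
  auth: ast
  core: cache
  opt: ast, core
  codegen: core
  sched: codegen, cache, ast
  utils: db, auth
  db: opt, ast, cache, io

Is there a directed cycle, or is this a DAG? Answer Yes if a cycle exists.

No

DFS with white/gray/black marking, starting from opt:
opt gray
  ast gray
    ui gray
    ui black
  ast black
  core gray
    cache gray
      cache→ui: ui black — skip
      cache→ast: ast black — skip
    cache black
  core black
opt black
parser gray
  codegen gray
    codegen→core: core black — skip
  codegen black
  sched gray
    sched→codegen: codegen black — skip
    sched→cache: cache black — skip
    sched→ast: ast black — skip
  sched black
  parser→cache: cache black — skip
  cfg gray
    cfg→ast: ast black — skip
    cfg→ui: ui black — skip
  cfg black
parser black
net gray
  net→core: core black — skip
  net→cfg: cfg black — skip
  net→opt: opt black — skip
  net→sched: sched black — skip
  net→parser: parser black — skip
  log gray
    log→ast: ast black — skip
    log→parser: parser black — skip
    io gray
      io→ui: ui black — skip
    io black
    utils gray
      db gray
        db→opt: opt black — skip
        db→ast: ast black — skip
        db→cache: cache black — skip
        db→io: io black — skip
      db black
      auth gray
        auth→ast: ast black — skip
      auth black
    utils black
    log→auth: auth black — skip
  log black
  net→ui: ui black — skip
net black
Every edge goes to a white or black vertex — no back edge, so the graph is acyclic.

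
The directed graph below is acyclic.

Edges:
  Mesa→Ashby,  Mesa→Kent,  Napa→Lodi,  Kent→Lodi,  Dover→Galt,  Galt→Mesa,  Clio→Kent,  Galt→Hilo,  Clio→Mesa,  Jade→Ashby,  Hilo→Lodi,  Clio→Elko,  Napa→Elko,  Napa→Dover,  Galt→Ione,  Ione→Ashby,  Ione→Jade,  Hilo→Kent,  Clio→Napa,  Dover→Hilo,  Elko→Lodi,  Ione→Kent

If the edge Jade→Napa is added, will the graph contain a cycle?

Yes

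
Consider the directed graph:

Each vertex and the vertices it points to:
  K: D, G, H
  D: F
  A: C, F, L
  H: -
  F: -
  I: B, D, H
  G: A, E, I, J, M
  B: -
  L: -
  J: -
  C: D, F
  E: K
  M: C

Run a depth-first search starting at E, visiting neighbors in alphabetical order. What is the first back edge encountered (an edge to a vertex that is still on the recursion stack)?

G->E

DFS from E (visiting neighbors in alphabetical order); mark gray on enter, black on exit:
E gray
  K gray
    D gray
      F gray
      F black
    D black
    G gray
      A gray
        C gray
          C→D: D black — skip
          C→F: F black — skip
        C black
        A→F: F black — skip
        L gray
        L black
      A black
      G→E: E is gray → back edge
First back edge: G → E.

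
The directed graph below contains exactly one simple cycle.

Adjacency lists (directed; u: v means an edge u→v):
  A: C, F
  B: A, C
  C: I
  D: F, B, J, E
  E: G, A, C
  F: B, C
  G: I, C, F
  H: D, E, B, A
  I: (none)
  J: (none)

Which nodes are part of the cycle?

A, B, F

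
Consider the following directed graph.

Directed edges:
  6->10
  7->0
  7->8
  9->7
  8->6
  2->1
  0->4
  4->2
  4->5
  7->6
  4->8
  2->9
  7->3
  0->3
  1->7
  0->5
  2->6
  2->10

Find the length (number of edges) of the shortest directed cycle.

For each vertex v, BFS finds the shortest path from v back to v.
The shortest such closed walk is 2 → 1 → 7 → 0 → 4 → 2, length 5.

5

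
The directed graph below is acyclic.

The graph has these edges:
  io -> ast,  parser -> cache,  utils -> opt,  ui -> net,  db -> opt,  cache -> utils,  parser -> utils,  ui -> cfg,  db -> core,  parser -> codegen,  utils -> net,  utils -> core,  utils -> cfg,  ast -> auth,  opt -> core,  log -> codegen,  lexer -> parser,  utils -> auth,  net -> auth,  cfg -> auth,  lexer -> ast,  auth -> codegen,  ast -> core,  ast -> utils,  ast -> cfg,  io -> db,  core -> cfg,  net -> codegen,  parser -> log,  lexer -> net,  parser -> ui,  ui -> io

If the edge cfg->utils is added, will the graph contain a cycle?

Yes

Adding cfg→utils creates a cycle iff utils can already reach cfg.
Path from utils: utils → cfg.
So utils → … → cfg → utils is a cycle.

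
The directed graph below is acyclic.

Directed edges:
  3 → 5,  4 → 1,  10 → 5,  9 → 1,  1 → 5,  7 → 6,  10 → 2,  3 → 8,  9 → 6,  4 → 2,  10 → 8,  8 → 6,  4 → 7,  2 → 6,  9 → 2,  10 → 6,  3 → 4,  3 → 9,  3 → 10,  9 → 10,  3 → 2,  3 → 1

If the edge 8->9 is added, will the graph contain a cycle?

Adding 8→9 creates a cycle iff 9 can already reach 8.
Path from 9: 9 → 10 → 8.
So 9 → … → 8 → 9 is a cycle.

Yes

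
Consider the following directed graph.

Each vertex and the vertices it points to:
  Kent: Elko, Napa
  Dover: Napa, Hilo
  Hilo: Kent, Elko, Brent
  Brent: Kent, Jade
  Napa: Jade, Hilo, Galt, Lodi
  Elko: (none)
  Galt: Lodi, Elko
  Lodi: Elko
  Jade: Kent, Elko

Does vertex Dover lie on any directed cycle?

Dover lies on a cycle iff there is a path from Dover back to itself.
Exploring from Dover, it never reaches itself; equivalently, its strongly connected component is a singleton.

No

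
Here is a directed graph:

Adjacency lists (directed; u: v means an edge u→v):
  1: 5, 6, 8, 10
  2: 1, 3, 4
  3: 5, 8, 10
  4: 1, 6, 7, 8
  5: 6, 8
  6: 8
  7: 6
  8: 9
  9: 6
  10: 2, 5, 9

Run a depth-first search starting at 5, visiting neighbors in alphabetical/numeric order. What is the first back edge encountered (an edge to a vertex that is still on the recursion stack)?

DFS from 5 (visiting neighbors in alphabetical/numeric order); mark gray on enter, black on exit:
5 gray
  6 gray
    8 gray
      9 gray
        9→6: 6 is gray → back edge
First back edge: 9 → 6.

9→6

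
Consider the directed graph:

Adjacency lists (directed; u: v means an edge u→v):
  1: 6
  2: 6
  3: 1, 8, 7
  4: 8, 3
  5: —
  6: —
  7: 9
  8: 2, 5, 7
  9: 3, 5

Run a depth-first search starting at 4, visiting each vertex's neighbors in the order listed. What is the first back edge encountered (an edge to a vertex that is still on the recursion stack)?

3->8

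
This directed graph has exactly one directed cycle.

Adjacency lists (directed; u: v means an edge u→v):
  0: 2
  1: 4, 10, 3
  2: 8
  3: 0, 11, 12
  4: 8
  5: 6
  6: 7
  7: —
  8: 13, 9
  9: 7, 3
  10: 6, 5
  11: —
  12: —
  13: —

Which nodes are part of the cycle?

DFS with gray/black marking from 3:
3 gray
  0 gray
    2 gray
      8 gray
        13 gray
        13 black
        9 gray
          7 gray
          7 black
          9→3: 3 is gray → back edge
Back edge closes the cycle 3 → 0 → 2 → 8 → 9 → 3; its vertices are {0, 2, 3, 8, 9}.

0, 2, 3, 8, 9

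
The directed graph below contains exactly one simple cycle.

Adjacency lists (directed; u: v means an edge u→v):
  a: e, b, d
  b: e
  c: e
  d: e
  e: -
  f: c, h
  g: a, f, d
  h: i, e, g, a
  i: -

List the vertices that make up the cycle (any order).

f, g, h

DFS with gray/black marking from h:
h gray
  i gray
  i black
  e gray
  e black
  g gray
    a gray
      a→e: e black — skip
      b gray
        b→e: e black — skip
      b black
      d gray
        d→e: e black — skip
      d black
    a black
    f gray
      c gray
        c→e: e black — skip
      c black
      f→h: h is gray → back edge
Back edge closes the cycle h → g → f → h; its vertices are {f, g, h}.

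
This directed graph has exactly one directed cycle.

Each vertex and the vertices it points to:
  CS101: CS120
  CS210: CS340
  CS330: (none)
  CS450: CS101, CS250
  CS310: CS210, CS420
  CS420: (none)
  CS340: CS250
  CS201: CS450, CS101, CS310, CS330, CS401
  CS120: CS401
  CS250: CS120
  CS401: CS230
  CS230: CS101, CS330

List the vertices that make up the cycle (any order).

DFS with gray/black marking from CS401:
CS401 gray
  CS230 gray
    CS101 gray
      CS120 gray
        CS120→CS401: CS401 is gray → back edge
Back edge closes the cycle CS401 → CS230 → CS101 → CS120 → CS401; its vertices are {CS101, CS120, CS230, CS401}.

CS101, CS120, CS230, CS401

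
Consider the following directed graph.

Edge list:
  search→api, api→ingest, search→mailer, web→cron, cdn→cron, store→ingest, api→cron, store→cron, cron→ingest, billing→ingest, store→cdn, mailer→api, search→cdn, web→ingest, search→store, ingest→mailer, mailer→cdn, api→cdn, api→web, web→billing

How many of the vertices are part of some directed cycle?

A vertex is on a directed cycle iff it belongs to a strongly connected component of size ≥ 2 (or has a self-loop).
The vertices on cycles are {api, cdn, web, cron, ingest, mailer, billing} — 7 in total.

7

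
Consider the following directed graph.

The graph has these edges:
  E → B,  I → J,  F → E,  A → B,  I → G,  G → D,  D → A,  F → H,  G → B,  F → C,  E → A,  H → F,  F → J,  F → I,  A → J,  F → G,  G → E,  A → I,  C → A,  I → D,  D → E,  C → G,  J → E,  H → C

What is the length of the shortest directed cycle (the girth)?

For each vertex v, BFS finds the shortest path from v back to v.
The shortest such closed walk is H → F → H, length 2.

2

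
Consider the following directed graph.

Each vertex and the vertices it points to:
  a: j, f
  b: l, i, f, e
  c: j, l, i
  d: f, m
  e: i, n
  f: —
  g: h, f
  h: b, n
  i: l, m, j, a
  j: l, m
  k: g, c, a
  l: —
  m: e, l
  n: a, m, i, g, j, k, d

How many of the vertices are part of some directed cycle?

12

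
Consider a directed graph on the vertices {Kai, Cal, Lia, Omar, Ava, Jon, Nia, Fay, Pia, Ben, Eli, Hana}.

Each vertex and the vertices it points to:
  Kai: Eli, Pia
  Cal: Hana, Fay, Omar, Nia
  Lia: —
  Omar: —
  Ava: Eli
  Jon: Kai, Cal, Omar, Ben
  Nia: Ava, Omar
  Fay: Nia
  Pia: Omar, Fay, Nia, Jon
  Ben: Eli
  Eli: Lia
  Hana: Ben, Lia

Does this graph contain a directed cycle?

Yes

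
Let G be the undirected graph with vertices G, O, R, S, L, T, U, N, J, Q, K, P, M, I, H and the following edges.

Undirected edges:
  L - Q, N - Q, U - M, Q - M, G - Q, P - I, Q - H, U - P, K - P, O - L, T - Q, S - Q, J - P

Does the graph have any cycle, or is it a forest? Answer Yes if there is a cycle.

No

DFS, tracking each vertex's parent; an edge to a visited non-parent vertex closes a cycle.
Start from R:
visit R (parent –)
visit G (parent –)
  visit Q (parent G)
    visit T (parent Q)
      T–Q: parent, skip
    Q–G: parent, skip
    visit H (parent Q)
      H–Q: parent, skip
    visit M (parent Q)
      visit U (parent M)
        visit P (parent U)
          visit K (parent P)
            K–P: parent, skip
          visit I (parent P)
            I–P: parent, skip
          P–U: parent, skip
          visit J (parent P)
            J–P: parent, skip
        U–M: parent, skip
      M–Q: parent, skip
    visit L (parent Q)
      visit O (parent L)
        O–L: parent, skip
      L–Q: parent, skip
    visit S (parent Q)
      S–Q: parent, skip
    visit N (parent Q)
      N–Q: parent, skip
No non-parent visited neighbor found — the graph is a forest.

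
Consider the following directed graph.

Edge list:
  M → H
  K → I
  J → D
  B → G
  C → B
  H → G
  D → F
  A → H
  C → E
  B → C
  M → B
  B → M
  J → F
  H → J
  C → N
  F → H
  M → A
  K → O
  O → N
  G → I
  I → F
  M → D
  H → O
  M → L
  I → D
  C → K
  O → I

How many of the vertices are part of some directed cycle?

A vertex is on a directed cycle iff it belongs to a strongly connected component of size ≥ 2 (or has a self-loop).
The vertices on cycles are {B, C, D, F, G, H, I, J, M, O} — 10 in total.

10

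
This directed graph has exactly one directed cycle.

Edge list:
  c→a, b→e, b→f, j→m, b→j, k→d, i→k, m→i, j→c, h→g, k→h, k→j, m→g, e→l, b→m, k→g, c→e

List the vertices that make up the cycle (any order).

DFS with gray/black marking from j:
j gray
  c gray
    a gray
    a black
    e gray
      l gray
      l black
    e black
  c black
  m gray
    g gray
    g black
    i gray
      k gray
        k→j: j is gray → back edge
Back edge closes the cycle j → m → i → k → j; its vertices are {i, j, k, m}.

i, j, k, m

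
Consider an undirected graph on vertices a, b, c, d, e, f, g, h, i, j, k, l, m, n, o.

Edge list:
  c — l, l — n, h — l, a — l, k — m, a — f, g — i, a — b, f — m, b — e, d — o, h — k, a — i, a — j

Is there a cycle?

Yes

DFS, tracking each vertex's parent; an edge to a visited non-parent vertex closes a cycle.
Start from d:
visit d (parent –)
  visit o (parent d)
    o–d: parent, skip
visit a (parent –)
  visit b (parent a)
    b–a: parent, skip
    visit e (parent b)
      e–b: parent, skip
  visit l (parent a)
    l–a: parent, skip
    visit n (parent l)
      n–l: parent, skip
    visit h (parent l)
      visit k (parent h)
        k–h: parent, skip
        visit m (parent k)
          visit f (parent m)
            f–m: parent, skip
            f–a: a visited and ≠ parent → cycle
Cycle: a – l – h – k – m – f – a.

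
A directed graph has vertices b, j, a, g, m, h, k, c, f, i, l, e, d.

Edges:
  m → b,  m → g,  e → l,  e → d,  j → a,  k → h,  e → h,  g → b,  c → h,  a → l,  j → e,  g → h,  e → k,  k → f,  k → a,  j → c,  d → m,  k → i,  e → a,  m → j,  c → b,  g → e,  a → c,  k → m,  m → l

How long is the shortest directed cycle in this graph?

4

For each vertex v, BFS finds the shortest path from v back to v.
The shortest such closed walk is k → m → g → e → k, length 4.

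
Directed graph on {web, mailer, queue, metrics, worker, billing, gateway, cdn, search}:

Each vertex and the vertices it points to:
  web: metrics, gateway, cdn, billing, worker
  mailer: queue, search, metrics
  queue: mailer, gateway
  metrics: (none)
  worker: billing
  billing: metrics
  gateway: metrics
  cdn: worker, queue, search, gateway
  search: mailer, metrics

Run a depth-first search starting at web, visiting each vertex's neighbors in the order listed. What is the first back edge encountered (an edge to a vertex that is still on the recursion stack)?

mailer->queue

DFS from web (visiting each vertex's neighbors in the order listed); mark gray on enter, black on exit:
web gray
  metrics gray
  metrics black
  gateway gray
    gateway→metrics: metrics black — skip
  gateway black
  cdn gray
    worker gray
      billing gray
        billing→metrics: metrics black — skip
      billing black
    worker black
    queue gray
      mailer gray
        mailer→queue: queue is gray → back edge
First back edge: mailer → queue.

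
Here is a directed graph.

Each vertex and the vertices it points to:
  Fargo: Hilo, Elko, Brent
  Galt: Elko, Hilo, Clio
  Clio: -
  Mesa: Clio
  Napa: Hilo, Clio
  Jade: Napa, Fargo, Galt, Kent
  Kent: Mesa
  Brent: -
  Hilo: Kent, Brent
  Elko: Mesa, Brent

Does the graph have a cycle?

No

DFS with white/gray/black marking, starting from Hilo:
Hilo gray
  Kent gray
    Mesa gray
      Clio gray
      Clio black
    Mesa black
  Kent black
  Brent gray
  Brent black
Hilo black
Fargo gray
  Fargo→Hilo: Hilo black — skip
  Elko gray
    Elko→Mesa: Mesa black — skip
    Elko→Brent: Brent black — skip
  Elko black
  Fargo→Brent: Brent black — skip
Fargo black
Galt gray
  Galt→Elko: Elko black — skip
  Galt→Hilo: Hilo black — skip
  Galt→Clio: Clio black — skip
Galt black
Napa gray
  Napa→Hilo: Hilo black — skip
  Napa→Clio: Clio black — skip
Napa black
Jade gray
  Jade→Napa: Napa black — skip
  Jade→Fargo: Fargo black — skip
  Jade→Galt: Galt black — skip
  Jade→Kent: Kent black — skip
Jade black
Every edge goes to a white or black vertex — no back edge, so the graph is acyclic.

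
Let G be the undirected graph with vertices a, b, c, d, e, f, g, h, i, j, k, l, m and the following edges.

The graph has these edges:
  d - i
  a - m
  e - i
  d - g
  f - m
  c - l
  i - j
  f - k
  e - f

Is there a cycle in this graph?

No

DFS, tracking each vertex's parent; an edge to a visited non-parent vertex closes a cycle.
Start from e:
visit e (parent –)
  visit i (parent e)
    visit j (parent i)
      j–i: parent, skip
    visit d (parent i)
      visit g (parent d)
        g–d: parent, skip
      d–i: parent, skip
    i–e: parent, skip
  visit f (parent e)
    visit k (parent f)
      k–f: parent, skip
    visit m (parent f)
      m–f: parent, skip
      visit a (parent m)
        a–m: parent, skip
    f–e: parent, skip
visit b (parent –)
visit c (parent –)
  visit l (parent c)
    l–c: parent, skip
visit h (parent –)
No non-parent visited neighbor found — the graph is a forest.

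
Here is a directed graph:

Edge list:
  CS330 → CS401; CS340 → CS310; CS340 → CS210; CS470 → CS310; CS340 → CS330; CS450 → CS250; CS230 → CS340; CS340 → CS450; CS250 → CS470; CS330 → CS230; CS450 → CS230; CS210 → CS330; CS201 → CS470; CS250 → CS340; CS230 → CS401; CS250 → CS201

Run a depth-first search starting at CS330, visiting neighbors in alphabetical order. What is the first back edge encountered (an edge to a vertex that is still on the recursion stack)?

CS210→CS330

DFS from CS330 (visiting neighbors in alphabetical order); mark gray on enter, black on exit:
CS330 gray
  CS230 gray
    CS340 gray
      CS210 gray
        CS210→CS330: CS330 is gray → back edge
First back edge: CS210 → CS330.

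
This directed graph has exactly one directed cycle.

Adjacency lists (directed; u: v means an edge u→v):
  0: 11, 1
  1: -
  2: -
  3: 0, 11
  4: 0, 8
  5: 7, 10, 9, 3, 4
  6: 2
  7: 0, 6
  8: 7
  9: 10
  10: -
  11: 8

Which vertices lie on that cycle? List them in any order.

DFS with gray/black marking from 7:
7 gray
  0 gray
    11 gray
      8 gray
        8→7: 7 is gray → back edge
Back edge closes the cycle 7 → 0 → 11 → 8 → 7; its vertices are {0, 7, 8, 11}.

0, 7, 8, 11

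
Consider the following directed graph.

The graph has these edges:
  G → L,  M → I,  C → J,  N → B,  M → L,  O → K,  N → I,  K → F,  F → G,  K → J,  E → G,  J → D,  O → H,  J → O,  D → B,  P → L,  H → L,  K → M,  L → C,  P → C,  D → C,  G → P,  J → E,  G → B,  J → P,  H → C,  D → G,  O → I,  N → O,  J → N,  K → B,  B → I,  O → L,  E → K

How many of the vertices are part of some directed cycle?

13

A vertex is on a directed cycle iff it belongs to a strongly connected component of size ≥ 2 (or has a self-loop).
The vertices on cycles are {C, D, E, F, G, H, J, K, L, M, N, O, P} — 13 in total.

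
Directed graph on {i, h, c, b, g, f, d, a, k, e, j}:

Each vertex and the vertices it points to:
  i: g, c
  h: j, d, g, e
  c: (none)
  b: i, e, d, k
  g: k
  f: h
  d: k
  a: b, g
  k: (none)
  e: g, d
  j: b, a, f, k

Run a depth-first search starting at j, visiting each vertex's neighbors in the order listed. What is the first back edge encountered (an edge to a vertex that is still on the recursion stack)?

DFS from j (visiting each vertex's neighbors in the order listed); mark gray on enter, black on exit:
j gray
  b gray
    i gray
      g gray
        k gray
        k black
      g black
      c gray
      c black
    i black
    e gray
      e→g: g black — skip
      d gray
        d→k: k black — skip
      d black
    e black
    b→d: d black — skip
    b→k: k black — skip
  b black
  a gray
    a→b: b black — skip
    a→g: g black — skip
  a black
  f gray
    h gray
      h→j: j is gray → back edge
First back edge: h → j.

h→j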